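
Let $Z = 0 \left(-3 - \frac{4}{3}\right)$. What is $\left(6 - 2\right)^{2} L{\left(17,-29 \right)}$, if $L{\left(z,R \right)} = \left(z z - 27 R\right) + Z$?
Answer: $17152$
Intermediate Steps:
$Z = 0$ ($Z = 0 \left(-3 - \frac{4}{3}\right) = 0 \left(- \frac{13}{3}\right) = 0$)
$L{\left(z,R \right)} = z^{2} - 27 R$ ($L{\left(z,R \right)} = \left(z z - 27 R\right) + 0 = \left(z^{2} - 27 R\right) + 0 = z^{2} - 27 R$)
$\left(6 - 2\right)^{2} L{\left(17,-29 \right)} = \left(6 - 2\right)^{2} \left(17^{2} - -783\right) = 4^{2} \left(289 + 783\right) = 16 \cdot 1072 = 17152$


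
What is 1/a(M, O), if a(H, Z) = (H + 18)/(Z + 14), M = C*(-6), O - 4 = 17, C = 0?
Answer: 35/18 ≈ 1.9444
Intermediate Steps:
O = 21 (O = 4 + 17 = 21)
M = 0 (M = 0*(-6) = 0)
a(H, Z) = (18 + H)/(14 + Z)
1/a(M, O) = 1/((18 + 0)/(14 + 21)) = 1/(18/35) = 35/18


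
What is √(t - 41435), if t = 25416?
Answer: I*√16019 ≈ 126.57*I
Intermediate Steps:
√(t - 41435) = √(25416 - 41435) = √(-16019) = I*√16019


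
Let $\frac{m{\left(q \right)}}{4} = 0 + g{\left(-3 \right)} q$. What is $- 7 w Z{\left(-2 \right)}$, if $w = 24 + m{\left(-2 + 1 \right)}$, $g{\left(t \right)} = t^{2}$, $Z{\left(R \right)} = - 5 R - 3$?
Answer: $588$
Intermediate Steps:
$Z{\left(R \right)} = -3 - 5 R$
$m{\left(q \right)} = 36 q$ ($m{\left(q \right)} = 4 \left(0 + \left(-3\right)^{2} q\right) = 4 \left(0 + 9 q\right) = 4 \cdot 9 q = 36 q$)
$w = -12$ ($w = 24 + 36 \left(-2 + 1\right) = 24 + 36 \left(-1\right) = 24 - 36 = -12$)
$- 7 w Z{\left(-2 \right)} = \left(-7\right) \left(-12\right) \left(-3 - -10\right) = 84 \left(-3 + 10\right) = 84 \cdot 7 = 588$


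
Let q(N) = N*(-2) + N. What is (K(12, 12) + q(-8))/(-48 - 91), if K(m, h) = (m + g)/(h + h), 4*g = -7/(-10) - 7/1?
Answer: -2699/44480 ≈ -0.060679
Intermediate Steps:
g = -63/40 (g = (-7/(-10) - 7/1)/4 = (-7*(-1/10) - 7*1)/4 = (7/10 - 7)/4 = (1/4)*(-63/10) = -63/40 ≈ -1.5750)
K(m, h) = (-63/40 + m)/(2*h) (K(m, h) = (m - 63/40)/(h + h) = (-63/40 + m)/((2*h)) = (-63/40 + m)*(1/(2*h)) = (-63/40 + m)/(2*h))
q(N) = -N (q(N) = -2*N + N = -N)
(K(12, 12) + q(-8))/(-48 - 91) = ((1/80)*(-63 + 40*12)/12 - 1*(-8))/(-48 - 91) = ((1/80)*(1/12)*(-63 + 480) + 8)/(-139) = ((1/80)*(1/12)*417 + 8)*(-1/139) = (139/320 + 8)*(-1/139) = (2699/320)*(-1/139) = -2699/44480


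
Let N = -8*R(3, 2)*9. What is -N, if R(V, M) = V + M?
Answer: 360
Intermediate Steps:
R(V, M) = M + V
N = -360 (N = -8*(2 + 3)*9 = -8*5*9 = -40*9 = -360)
-N = -1*(-360) = 360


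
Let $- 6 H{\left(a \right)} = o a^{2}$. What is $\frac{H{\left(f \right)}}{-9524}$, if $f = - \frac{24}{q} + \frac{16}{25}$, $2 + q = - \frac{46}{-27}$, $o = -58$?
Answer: $- \frac{120804749}{17857500} \approx -6.7649$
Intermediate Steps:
$q = - \frac{8}{27}$ ($q = -2 - \frac{46}{-27} = -2 - - \frac{46}{27} = -2 + \frac{46}{27} = - \frac{8}{27} \approx -0.2963$)
$f = \frac{2041}{25}$ ($f = - \frac{24}{- \frac{8}{27}} + \frac{16}{25} = \left(-24\right) \left(- \frac{27}{8}\right) + 16 \cdot \frac{1}{25} = 81 + \frac{16}{25} = \frac{2041}{25} \approx 81.64$)
$H{\left(a \right)} = \frac{29 a^{2}}{3}$ ($H{\left(a \right)} = - \frac{\left(-58\right) a^{2}}{6} = \frac{29 a^{2}}{3}$)
$\frac{H{\left(f \right)}}{-9524} = \frac{\frac{29}{3} \left(\frac{2041}{25}\right)^{2}}{-9524} = \frac{29}{3} \cdot \frac{4165681}{625} \left(- \frac{1}{9524}\right) = \frac{120804749}{1875} \left(- \frac{1}{9524}\right) = - \frac{120804749}{17857500}$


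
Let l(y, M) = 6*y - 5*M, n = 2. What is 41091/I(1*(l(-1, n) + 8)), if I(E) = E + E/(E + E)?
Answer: -27394/5 ≈ -5478.8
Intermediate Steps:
l(y, M) = -5*M + 6*y
I(E) = ½ + E (I(E) = E + E/((2*E)) = E + (1/(2*E))*E = E + ½ = ½ + E)
41091/I(1*(l(-1, n) + 8)) = 41091/(½ + 1*((-5*2 + 6*(-1)) + 8)) = 41091/(½ + 1*((-10 - 6) + 8)) = 41091/(½ + 1*(-16 + 8)) = 41091/(½ + 1*(-8)) = 41091/(½ - 8) = 41091/(-15/2) = 41091*(-2/15) = -27394/5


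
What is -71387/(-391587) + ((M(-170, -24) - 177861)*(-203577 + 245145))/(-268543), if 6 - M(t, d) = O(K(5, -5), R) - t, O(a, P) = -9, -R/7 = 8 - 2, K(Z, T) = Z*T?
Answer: 2897672548341797/105157947741 ≈ 27555.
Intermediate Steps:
K(Z, T) = T*Z
R = -42 (R = -7*(8 - 2) = -7*6 = -42)
M(t, d) = 15 + t (M(t, d) = 6 - (-9 - t) = 6 + (9 + t) = 15 + t)
-71387/(-391587) + ((M(-170, -24) - 177861)*(-203577 + 245145))/(-268543) = -71387/(-391587) + (((15 - 170) - 177861)*(-203577 + 245145))/(-268543) = -71387*(-1/391587) + ((-155 - 177861)*41568)*(-1/268543) = 71387/391587 - 178016*41568*(-1/268543) = 71387/391587 - 7399769088*(-1/268543) = 71387/391587 + 7399769088/268543 = 2897672548341797/105157947741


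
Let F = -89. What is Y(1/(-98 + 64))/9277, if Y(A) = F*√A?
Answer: -89*I*√34/315418 ≈ -0.0016453*I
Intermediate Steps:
Y(A) = -89*√A
Y(1/(-98 + 64))/9277 = -89*I*√34/34/9277 = -89*I*√34/34*(1/9277) = -89*I*√34/315418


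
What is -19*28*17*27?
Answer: -244188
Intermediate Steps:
-19*28*17*27 = -9044*27 = -19*12852 = -244188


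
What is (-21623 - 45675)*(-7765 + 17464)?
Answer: -652723302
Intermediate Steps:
(-21623 - 45675)*(-7765 + 17464) = -67298*9699 = -652723302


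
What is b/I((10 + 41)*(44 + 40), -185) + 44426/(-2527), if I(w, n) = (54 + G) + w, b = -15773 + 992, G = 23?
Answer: -33013339/1574321 ≈ -20.970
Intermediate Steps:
b = -14781
I(w, n) = 77 + w (I(w, n) = (54 + 23) + w = 77 + w)
b/I((10 + 41)*(44 + 40), -185) + 44426/(-2527) = -14781/(77 + (10 + 41)*(44 + 40)) + 44426/(-2527) = -14781/(77 + 51*84) + 44426*(-1/2527) = -14781/(77 + 4284) - 44426/2527 = -14781/4361 - 44426/2527 = -33013339/1574321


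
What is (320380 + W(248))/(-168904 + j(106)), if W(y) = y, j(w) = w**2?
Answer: -3817/1877 ≈ -2.0336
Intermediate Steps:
(320380 + W(248))/(-168904 + j(106)) = (320380 + 248)/(-168904 + 106**2) = 320628/(-168904 + 11236) = 320628/(-157668) = 320628*(-1/157668) = -3817/1877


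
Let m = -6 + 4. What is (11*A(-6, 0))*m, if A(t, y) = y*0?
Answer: 0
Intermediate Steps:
A(t, y) = 0
m = -2
(11*A(-6, 0))*m = (11*0)*(-2) = 0*(-2) = 0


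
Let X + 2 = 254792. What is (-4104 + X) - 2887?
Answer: 247799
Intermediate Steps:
X = 254790 (X = -2 + 254792 = 254790)
(-4104 + X) - 2887 = (-4104 + 254790) - 2887 = 250686 - 2887 = 247799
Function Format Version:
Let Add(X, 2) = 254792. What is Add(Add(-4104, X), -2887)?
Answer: 247799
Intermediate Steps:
X = 254790 (X = Add(-2, 254792) = 254790)
Add(Add(-4104, X), -2887) = Add(Add(-4104, 254790), -2887) = Add(250686, -2887) = 247799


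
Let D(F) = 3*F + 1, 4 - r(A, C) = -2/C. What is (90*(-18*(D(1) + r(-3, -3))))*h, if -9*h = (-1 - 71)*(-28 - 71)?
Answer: 9408960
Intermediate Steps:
r(A, C) = 4 + 2/C (r(A, C) = 4 - (-2)/C = 4 + 2/C)
h = -792 (h = -(-1 - 71)*(-28 - 71)/9 = -(-8)*(-99) = -1/9*7128 = -792)
D(F) = 1 + 3*F
(90*(-18*(D(1) + r(-3, -3))))*h = (90*(-18*((1 + 3*1) + (4 + 2/(-3)))))*(-792) = (90*(-18*((1 + 3) + (4 + 2*(-1/3)))))*(-792) = (90*(-18*(4 + (4 - 2/3))))*(-792) = (90*(-18*(4 + 10/3)))*(-792) = (90*(-18*22/3))*(-792) = (90*(-132))*(-792) = -11880*(-792) = 9408960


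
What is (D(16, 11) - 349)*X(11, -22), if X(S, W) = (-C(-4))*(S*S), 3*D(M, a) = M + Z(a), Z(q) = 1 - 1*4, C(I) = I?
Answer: -500456/3 ≈ -1.6682e+5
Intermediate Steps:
Z(q) = -3 (Z(q) = 1 - 4 = -3)
D(M, a) = -1 + M/3 (D(M, a) = (M - 3)/3 = (-3 + M)/3 = -1 + M/3)
X(S, W) = 4*S² (X(S, W) = (-1*(-4))*(S*S) = 4*S²)
(D(16, 11) - 349)*X(11, -22) = ((-1 + (⅓)*16) - 349)*(4*11²) = ((-1 + 16/3) - 349)*(4*121) = (13/3 - 349)*484 = -1034/3*484 = -500456/3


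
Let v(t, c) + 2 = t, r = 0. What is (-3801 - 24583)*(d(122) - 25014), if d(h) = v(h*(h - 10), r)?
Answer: 322215168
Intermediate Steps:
v(t, c) = -2 + t
d(h) = -2 + h*(-10 + h) (d(h) = -2 + h*(h - 10) = -2 + h*(-10 + h))
(-3801 - 24583)*(d(122) - 25014) = (-3801 - 24583)*((-2 + 122*(-10 + 122)) - 25014) = -28384*((-2 + 122*112) - 25014) = -28384*((-2 + 13664) - 25014) = -28384*(13662 - 25014) = -28384*(-11352) = 322215168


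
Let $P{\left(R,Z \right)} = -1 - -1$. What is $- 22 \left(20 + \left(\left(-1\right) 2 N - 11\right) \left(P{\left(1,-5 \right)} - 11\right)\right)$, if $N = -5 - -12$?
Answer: $-6490$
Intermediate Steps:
$N = 7$ ($N = -5 + 12 = 7$)
$P{\left(R,Z \right)} = 0$ ($P{\left(R,Z \right)} = -1 + 1 = 0$)
$- 22 \left(20 + \left(\left(-1\right) 2 N - 11\right) \left(P{\left(1,-5 \right)} - 11\right)\right) = - 22 \left(20 + \left(\left(-1\right) 2 \cdot 7 - 11\right) \left(0 - 11\right)\right) = - 22 \left(20 + \left(\left(-2\right) 7 - 11\right) \left(-11\right)\right) = - 22 \left(20 + \left(-14 - 11\right) \left(-11\right)\right) = - 22 \left(20 - -275\right) = - 22 \left(20 + 275\right) = \left(-22\right) 295 = -6490$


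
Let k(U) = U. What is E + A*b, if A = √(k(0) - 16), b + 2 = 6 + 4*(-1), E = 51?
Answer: 51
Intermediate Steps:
b = 0 (b = -2 + (6 + 4*(-1)) = -2 + (6 - 4) = -2 + 2 = 0)
A = 4*I (A = √(0 - 16) = √(-16) = 4*I ≈ 4.0*I)
E + A*b = 51 + (4*I)*0 = 51 + 0 = 51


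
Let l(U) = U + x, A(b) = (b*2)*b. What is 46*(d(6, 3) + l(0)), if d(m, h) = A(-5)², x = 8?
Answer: 115368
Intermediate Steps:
A(b) = 2*b² (A(b) = (2*b)*b = 2*b²)
d(m, h) = 2500 (d(m, h) = (2*(-5)²)² = (2*25)² = 50² = 2500)
l(U) = 8 + U (l(U) = U + 8 = 8 + U)
46*(d(6, 3) + l(0)) = 46*(2500 + (8 + 0)) = 46*(2500 + 8) = 46*2508 = 115368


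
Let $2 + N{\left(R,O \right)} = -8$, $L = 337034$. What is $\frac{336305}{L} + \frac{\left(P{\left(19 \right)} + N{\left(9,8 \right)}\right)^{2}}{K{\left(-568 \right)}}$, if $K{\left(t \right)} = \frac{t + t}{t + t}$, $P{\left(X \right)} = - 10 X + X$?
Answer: $\frac{11041907179}{337034} \approx 32762.0$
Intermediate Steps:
$P{\left(X \right)} = - 9 X$
$K{\left(t \right)} = 1$ ($K{\left(t \right)} = \frac{2 t}{2 t} = 2 t \frac{1}{2 t} = 1$)
$N{\left(R,O \right)} = -10$ ($N{\left(R,O \right)} = -2 - 8 = -10$)
$\frac{336305}{L} + \frac{\left(P{\left(19 \right)} + N{\left(9,8 \right)}\right)^{2}}{K{\left(-568 \right)}} = \frac{336305}{337034} + \frac{\left(\left(-9\right) 19 - 10\right)^{2}}{1} = 336305 \cdot \frac{1}{337034} + \left(-171 - 10\right)^{2} \cdot 1 = \frac{336305}{337034} + \left(-181\right)^{2} \cdot 1 = \frac{336305}{337034} + 32761 \cdot 1 = \frac{336305}{337034} + 32761 = \frac{11041907179}{337034}$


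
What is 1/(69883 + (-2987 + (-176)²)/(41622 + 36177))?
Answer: 77799/5436855506 ≈ 1.4310e-5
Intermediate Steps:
1/(69883 + (-2987 + (-176)²)/(41622 + 36177)) = 1/(69883 + (-2987 + 30976)/77799) = 1/(69883 + 27989*(1/77799)) = 1/(69883 + 27989/77799) = 1/(5436855506/77799) = 77799/5436855506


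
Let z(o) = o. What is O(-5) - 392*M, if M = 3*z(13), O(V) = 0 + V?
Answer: -15293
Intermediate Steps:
O(V) = V
M = 39 (M = 3*13 = 39)
O(-5) - 392*M = -5 - 392*39 = -5 - 15288 = -15293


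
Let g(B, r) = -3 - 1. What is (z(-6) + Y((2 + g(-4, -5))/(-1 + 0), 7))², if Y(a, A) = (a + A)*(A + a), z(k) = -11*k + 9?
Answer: 24336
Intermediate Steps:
g(B, r) = -4
z(k) = 9 - 11*k
Y(a, A) = (A + a)² (Y(a, A) = (A + a)*(A + a) = (A + a)²)
(z(-6) + Y((2 + g(-4, -5))/(-1 + 0), 7))² = ((9 - 11*(-6)) + (7 + (2 - 4)/(-1 + 0))²)² = ((9 + 66) + (7 - 2/(-1))²)² = (75 + (7 - 2*(-1))²)² = (75 + (7 + 2)²)² = (75 + 9²)² = (75 + 81)² = 156² = 24336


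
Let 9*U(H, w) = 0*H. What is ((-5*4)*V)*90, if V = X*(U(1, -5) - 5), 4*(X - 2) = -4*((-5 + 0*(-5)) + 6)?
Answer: 9000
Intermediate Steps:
U(H, w) = 0 (U(H, w) = (0*H)/9 = (1/9)*0 = 0)
X = 1 (X = 2 + (-4*((-5 + 0*(-5)) + 6))/4 = 2 + (-4*((-5 + 0) + 6))/4 = 2 + (-4*(-5 + 6))/4 = 2 + (-4*1)/4 = 2 + (1/4)*(-4) = 2 - 1 = 1)
V = -5 (V = 1*(0 - 5) = 1*(-5) = -5)
((-5*4)*V)*90 = (-5*4*(-5))*90 = -20*(-5)*90 = 100*90 = 9000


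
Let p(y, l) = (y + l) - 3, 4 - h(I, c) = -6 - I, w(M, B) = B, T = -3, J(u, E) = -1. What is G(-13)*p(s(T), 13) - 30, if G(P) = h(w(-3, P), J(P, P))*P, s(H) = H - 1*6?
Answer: 9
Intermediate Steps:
s(H) = -6 + H (s(H) = H - 6 = -6 + H)
h(I, c) = 10 + I (h(I, c) = 4 - (-6 - I) = 4 + (6 + I) = 10 + I)
p(y, l) = -3 + l + y (p(y, l) = (l + y) - 3 = -3 + l + y)
G(P) = P*(10 + P) (G(P) = (10 + P)*P = P*(10 + P))
G(-13)*p(s(T), 13) - 30 = (-13*(10 - 13))*(-3 + 13 + (-6 - 3)) - 30 = (-13*(-3))*(-3 + 13 - 9) - 30 = 39*1 - 30 = 39 - 30 = 9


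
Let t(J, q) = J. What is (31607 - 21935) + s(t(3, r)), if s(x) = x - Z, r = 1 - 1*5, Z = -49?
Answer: 9724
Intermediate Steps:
r = -4 (r = 1 - 5 = -4)
s(x) = 49 + x (s(x) = x - 1*(-49) = x + 49 = 49 + x)
(31607 - 21935) + s(t(3, r)) = (31607 - 21935) + (49 + 3) = 9672 + 52 = 9724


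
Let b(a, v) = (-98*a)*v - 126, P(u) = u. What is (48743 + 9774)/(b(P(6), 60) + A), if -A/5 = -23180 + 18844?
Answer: -58517/13726 ≈ -4.2632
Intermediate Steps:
A = 21680 (A = -5*(-23180 + 18844) = -5*(-4336) = 21680)
b(a, v) = -126 - 98*a*v (b(a, v) = -98*a*v - 126 = -126 - 98*a*v)
(48743 + 9774)/(b(P(6), 60) + A) = (48743 + 9774)/((-126 - 98*6*60) + 21680) = 58517/((-126 - 35280) + 21680) = 58517/(-35406 + 21680) = 58517/(-13726) = 58517*(-1/13726) = -58517/13726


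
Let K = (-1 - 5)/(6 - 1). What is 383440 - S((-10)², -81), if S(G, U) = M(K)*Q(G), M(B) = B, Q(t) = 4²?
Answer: 1917296/5 ≈ 3.8346e+5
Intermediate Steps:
K = -6/5 ≈ -1.2000
Q(t) = 16
S(G, U) = -96/5 (S(G, U) = -6/5*16 = -96/5)
383440 - S((-10)², -81) = 383440 - 1*(-96/5) = 383440 + 96/5 = 1917296/5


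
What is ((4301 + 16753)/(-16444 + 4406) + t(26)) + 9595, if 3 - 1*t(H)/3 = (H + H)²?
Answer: 8969821/6019 ≈ 1490.3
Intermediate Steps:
t(H) = 9 - 12*H² (t(H) = 9 - 3*(H + H)² = 9 - 3*4*H² = 9 - 12*H²)
((4301 + 16753)/(-16444 + 4406) + t(26)) + 9595 = ((4301 + 16753)/(-16444 + 4406) + (9 - 12*26²)) + 9595 = (21054/(-12038) + (9 - 12*676)) + 9595 = (21054*(-1/12038) + (9 - 8112)) + 9595 = (-10527/6019 - 8103) + 9595 = -48782484/6019 + 9595 = 8969821/6019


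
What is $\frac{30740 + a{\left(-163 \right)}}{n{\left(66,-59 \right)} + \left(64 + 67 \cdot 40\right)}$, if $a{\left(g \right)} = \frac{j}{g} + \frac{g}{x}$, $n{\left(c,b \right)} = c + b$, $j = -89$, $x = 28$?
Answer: $\frac{46757761}{4185188} \approx 11.172$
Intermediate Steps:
$n{\left(c,b \right)} = b + c$
$a{\left(g \right)} = - \frac{89}{g} + \frac{g}{28}$
$\frac{30740 + a{\left(-163 \right)}}{n{\left(66,-59 \right)} + \left(64 + 67 \cdot 40\right)} = \frac{30740 + \left(- \frac{89}{-163} + \frac{1}{28} \left(-163\right)\right)}{\left(-59 + 66\right) + \left(64 + 67 \cdot 40\right)} = \frac{30740 - \frac{24077}{4564}}{7 + \left(64 + 2680\right)} = \frac{30740 + \left(\frac{89}{163} - \frac{163}{28}\right)}{7 + 2744} = \frac{30740 - \frac{24077}{4564}}{2751} = \frac{140273283}{4564} \cdot \frac{1}{2751} = \frac{46757761}{4185188}$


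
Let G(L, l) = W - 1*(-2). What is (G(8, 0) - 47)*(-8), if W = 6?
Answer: 312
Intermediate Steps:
G(L, l) = 8 (G(L, l) = 6 - 1*(-2) = 6 + 2 = 8)
(G(8, 0) - 47)*(-8) = (8 - 47)*(-8) = -39*(-8) = 312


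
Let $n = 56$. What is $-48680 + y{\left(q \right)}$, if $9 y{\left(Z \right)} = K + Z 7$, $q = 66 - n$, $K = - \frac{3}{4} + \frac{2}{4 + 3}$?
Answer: $- \frac{4088471}{84} \approx -48672.0$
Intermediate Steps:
$K = - \frac{13}{28}$ ($K = \left(-3\right) \frac{1}{4} + \frac{2}{7} = - \frac{3}{4} + 2 \cdot \frac{1}{7} = - \frac{3}{4} + \frac{2}{7} = - \frac{13}{28} \approx -0.46429$)
$q = 10$ ($q = 66 - 56 = 10$)
$y{\left(Z \right)} = - \frac{13}{252} + \frac{7 Z}{9}$ ($y{\left(Z \right)} = \frac{- \frac{13}{28} + Z 7}{9} = \frac{- \frac{13}{28} + 7 Z}{9} = - \frac{13}{252} + \frac{7 Z}{9}$)
$-48680 + y{\left(q \right)} = -48680 + \left(- \frac{13}{252} + \frac{7}{9} \cdot 10\right) = -48680 + \left(- \frac{13}{252} + \frac{70}{9}\right) = -48680 + \frac{649}{84} = - \frac{4088471}{84}$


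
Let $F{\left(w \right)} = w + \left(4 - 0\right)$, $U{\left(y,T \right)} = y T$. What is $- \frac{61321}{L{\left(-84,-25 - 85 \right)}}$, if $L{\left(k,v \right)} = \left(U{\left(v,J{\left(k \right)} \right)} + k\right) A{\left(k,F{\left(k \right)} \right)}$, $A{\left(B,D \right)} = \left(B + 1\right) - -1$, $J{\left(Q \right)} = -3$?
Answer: $\frac{61321}{20172} \approx 3.0399$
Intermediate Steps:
$U{\left(y,T \right)} = T y$
$F{\left(w \right)} = 4 + w$ ($F{\left(w \right)} = w + \left(4 + 0\right) = w + 4 = 4 + w$)
$A{\left(B,D \right)} = 2 + B$ ($A{\left(B,D \right)} = \left(1 + B\right) + 1 = 2 + B$)
$L{\left(k,v \right)} = \left(2 + k\right) \left(k - 3 v\right)$ ($L{\left(k,v \right)} = \left(- 3 v + k\right) \left(2 + k\right) = \left(k - 3 v\right) \left(2 + k\right) = \left(2 + k\right) \left(k - 3 v\right)$)
$- \frac{61321}{L{\left(-84,-25 - 85 \right)}} = - \frac{61321}{\left(2 - 84\right) \left(-84 - 3 \left(-25 - 85\right)\right)} = - \frac{61321}{\left(-82\right) \left(-84 - 3 \left(-25 - 85\right)\right)} = - \frac{61321}{\left(-82\right) \left(-84 - -330\right)} = - \frac{61321}{\left(-82\right) \left(-84 + 330\right)} = - \frac{61321}{\left(-82\right) 246} = - \frac{61321}{-20172} = \left(-61321\right) \left(- \frac{1}{20172}\right) = \frac{61321}{20172}$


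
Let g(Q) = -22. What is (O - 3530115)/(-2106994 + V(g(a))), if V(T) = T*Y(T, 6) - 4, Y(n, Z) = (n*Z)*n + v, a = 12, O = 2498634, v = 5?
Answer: 1031481/2170996 ≈ 0.47512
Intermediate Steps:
Y(n, Z) = 5 + Z*n**2 (Y(n, Z) = (n*Z)*n + 5 = (Z*n)*n + 5 = Z*n**2 + 5 = 5 + Z*n**2)
V(T) = -4 + T*(5 + 6*T**2) (V(T) = T*(5 + 6*T**2) - 4 = -4 + T*(5 + 6*T**2))
(O - 3530115)/(-2106994 + V(g(a))) = (2498634 - 3530115)/(-2106994 + (-4 - 22*(5 + 6*(-22)**2))) = -1031481/(-2106994 + (-4 - 22*(5 + 6*484))) = -1031481/(-2106994 + (-4 - 22*(5 + 2904))) = -1031481/(-2106994 + (-4 - 22*2909)) = -1031481/(-2106994 + (-4 - 63998)) = -1031481/(-2106994 - 64002) = -1031481/(-2170996) = -1031481*(-1/2170996) = 1031481/2170996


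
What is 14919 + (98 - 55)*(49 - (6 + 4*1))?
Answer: 16596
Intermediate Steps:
14919 + (98 - 55)*(49 - (6 + 4*1)) = 14919 + 43*(49 - (6 + 4)) = 14919 + 43*(49 - 1*10) = 14919 + 43*(49 - 10) = 14919 + 43*39 = 14919 + 1677 = 16596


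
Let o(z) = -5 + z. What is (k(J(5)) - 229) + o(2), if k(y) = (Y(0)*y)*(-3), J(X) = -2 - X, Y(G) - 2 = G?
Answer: -190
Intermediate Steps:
Y(G) = 2 + G
k(y) = -6*y (k(y) = ((2 + 0)*y)*(-3) = (2*y)*(-3) = -6*y)
(k(J(5)) - 229) + o(2) = (-6*(-2 - 1*5) - 229) + (-5 + 2) = (-6*(-2 - 5) - 229) - 3 = (-6*(-7) - 229) - 3 = (42 - 229) - 3 = -187 - 3 = -190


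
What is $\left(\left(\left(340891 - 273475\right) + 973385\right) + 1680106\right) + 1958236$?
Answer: $4679143$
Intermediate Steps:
$\left(\left(\left(340891 - 273475\right) + 973385\right) + 1680106\right) + 1958236 = \left(\left(67416 + 973385\right) + 1680106\right) + 1958236 = \left(1040801 + 1680106\right) + 1958236 = 2720907 + 1958236 = 4679143$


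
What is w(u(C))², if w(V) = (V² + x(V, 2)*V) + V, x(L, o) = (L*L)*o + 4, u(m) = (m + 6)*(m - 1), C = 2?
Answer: 1272384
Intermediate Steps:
u(m) = (-1 + m)*(6 + m) (u(m) = (6 + m)*(-1 + m) = (-1 + m)*(6 + m))
x(L, o) = 4 + o*L² (x(L, o) = L²*o + 4 = o*L² + 4 = 4 + o*L²)
w(V) = V + V² + V*(4 + 2*V²) (w(V) = (V² + (4 + 2*V²)*V) + V = (V² + V*(4 + 2*V²)) + V = V + V² + V*(4 + 2*V²))
w(u(C))² = ((-6 + 2² + 5*2)*(5 + (-6 + 2² + 5*2) + 2*(-6 + 2² + 5*2)²))² = ((-6 + 4 + 10)*(5 + (-6 + 4 + 10) + 2*(-6 + 4 + 10)²))² = (8*(5 + 8 + 2*8²))² = (8*(5 + 8 + 2*64))² = (8*(5 + 8 + 128))² = (8*141)² = 1128² = 1272384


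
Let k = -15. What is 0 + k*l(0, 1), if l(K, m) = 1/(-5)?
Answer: 3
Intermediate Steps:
l(K, m) = -⅕
0 + k*l(0, 1) = 0 - 15*(-⅕) = 0 + 3 = 3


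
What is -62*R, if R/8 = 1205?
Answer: -597680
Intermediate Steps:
R = 9640 (R = 8*1205 = 9640)
-62*R = -62*9640 = -597680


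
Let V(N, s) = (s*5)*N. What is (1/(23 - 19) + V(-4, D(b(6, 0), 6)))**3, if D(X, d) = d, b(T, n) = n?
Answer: -109902239/64 ≈ -1.7172e+6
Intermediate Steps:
V(N, s) = 5*N*s (V(N, s) = (5*s)*N = 5*N*s)
(1/(23 - 19) + V(-4, D(b(6, 0), 6)))**3 = (1/(23 - 19) + 5*(-4)*6)**3 = (1/4 - 120)**3 = (-479/4)**3 = -109902239/64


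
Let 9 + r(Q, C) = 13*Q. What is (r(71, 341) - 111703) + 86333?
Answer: -24456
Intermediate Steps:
r(Q, C) = -9 + 13*Q
(r(71, 341) - 111703) + 86333 = ((-9 + 13*71) - 111703) + 86333 = ((-9 + 923) - 111703) + 86333 = (914 - 111703) + 86333 = -110789 + 86333 = -24456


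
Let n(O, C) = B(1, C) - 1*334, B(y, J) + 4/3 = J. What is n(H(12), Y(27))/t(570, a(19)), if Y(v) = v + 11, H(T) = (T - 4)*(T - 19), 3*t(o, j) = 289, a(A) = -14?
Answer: -892/289 ≈ -3.0865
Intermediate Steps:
B(y, J) = -4/3 + J
t(o, j) = 289/3 (t(o, j) = (⅓)*289 = 289/3)
H(T) = (-19 + T)*(-4 + T) (H(T) = (-4 + T)*(-19 + T) = (-19 + T)*(-4 + T))
Y(v) = 11 + v
n(O, C) = -1006/3 + C (n(O, C) = (-4/3 + C) - 1*334 = (-4/3 + C) - 334 = -1006/3 + C)
n(H(12), Y(27))/t(570, a(19)) = (-1006/3 + (11 + 27))/(289/3) = (-1006/3 + 38)*(3/289) = -892/3*3/289 = -892/289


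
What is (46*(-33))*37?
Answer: -56166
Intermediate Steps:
(46*(-33))*37 = -1518*37 = -56166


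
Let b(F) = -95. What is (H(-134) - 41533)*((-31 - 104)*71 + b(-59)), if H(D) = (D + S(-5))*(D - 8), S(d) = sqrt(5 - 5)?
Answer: 217848400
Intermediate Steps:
S(d) = 0 (S(d) = sqrt(0) = 0)
H(D) = D*(-8 + D) (H(D) = (D + 0)*(D - 8) = D*(-8 + D))
(H(-134) - 41533)*((-31 - 104)*71 + b(-59)) = (-134*(-8 - 134) - 41533)*((-31 - 104)*71 - 95) = (-134*(-142) - 41533)*(-135*71 - 95) = (19028 - 41533)*(-9585 - 95) = -22505*(-9680) = 217848400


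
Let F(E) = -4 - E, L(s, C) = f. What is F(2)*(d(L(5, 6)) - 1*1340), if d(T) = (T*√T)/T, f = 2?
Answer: 8040 - 6*√2 ≈ 8031.5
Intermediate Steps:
L(s, C) = 2
d(T) = √T (d(T) = T^(3/2)/T = √T)
F(2)*(d(L(5, 6)) - 1*1340) = (-4 - 1*2)*(√2 - 1*1340) = (-4 - 2)*(√2 - 1340) = -6*(-1340 + √2) = 8040 - 6*√2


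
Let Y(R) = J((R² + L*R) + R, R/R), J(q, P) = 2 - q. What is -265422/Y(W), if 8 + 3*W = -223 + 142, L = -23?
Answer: 2388798/13777 ≈ 173.39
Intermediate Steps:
W = -89/3 (W = -8/3 + (-223 + 142)/3 = -8/3 + (⅓)*(-81) = -8/3 - 27 = -89/3 ≈ -29.667)
Y(R) = 2 - R² + 22*R (Y(R) = 2 - ((R² - 23*R) + R) = 2 - (R² - 22*R) = 2 + (-R² + 22*R) = 2 - R² + 22*R)
-265422/Y(W) = -265422/(2 - 1*(-89/3)*(-22 - 89/3)) = -265422/(2 - 1*(-89/3)*(-155/3)) = -265422/(2 - 13795/9) = -265422/(-13777/9) = -265422*(-9/13777) = 2388798/13777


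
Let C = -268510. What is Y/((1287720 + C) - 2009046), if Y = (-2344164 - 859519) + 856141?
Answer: 1173771/494918 ≈ 2.3716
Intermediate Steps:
Y = -2347542 (Y = -3203683 + 856141 = -2347542)
Y/((1287720 + C) - 2009046) = -2347542/((1287720 - 268510) - 2009046) = -2347542/(1019210 - 2009046) = -2347542/(-989836) = -2347542*(-1/989836) = 1173771/494918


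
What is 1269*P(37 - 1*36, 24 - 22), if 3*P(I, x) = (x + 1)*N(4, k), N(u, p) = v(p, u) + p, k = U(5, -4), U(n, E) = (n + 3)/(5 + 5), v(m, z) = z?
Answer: 30456/5 ≈ 6091.2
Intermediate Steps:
U(n, E) = 3/10 + n/10 (U(n, E) = (3 + n)/10 = (3 + n)*(⅒) = 3/10 + n/10)
k = ⅘ (k = 3/10 + (⅒)*5 = 3/10 + ½ = ⅘ ≈ 0.80000)
N(u, p) = p + u (N(u, p) = u + p = p + u)
P(I, x) = 8/5 + 8*x/5 (P(I, x) = ((x + 1)*(⅘ + 4))/3 = ((1 + x)*(24/5))/3 = (24/5 + 24*x/5)/3 = 8/5 + 8*x/5)
1269*P(37 - 1*36, 24 - 22) = 1269*(8/5 + 8*(24 - 22)/5) = 1269*(8/5 + (8/5)*2) = 1269*(8/5 + 16/5) = 1269*(24/5) = 30456/5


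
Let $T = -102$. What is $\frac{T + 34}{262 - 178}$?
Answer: $- \frac{17}{21} \approx -0.80952$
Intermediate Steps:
$\frac{T + 34}{262 - 178} = \frac{-102 + 34}{262 - 178} = - \frac{68}{84} = \left(-68\right) \frac{1}{84} = - \frac{17}{21}$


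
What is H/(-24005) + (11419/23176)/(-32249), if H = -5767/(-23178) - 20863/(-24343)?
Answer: -62100167016331181/1012293626232694530648 ≈ -6.1346e-5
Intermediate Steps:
H = 623948695/564222054 (H = -5767*(-1/23178) - 20863*(-1/24343) = 5767/23178 + 20863/24343 = 623948695/564222054 ≈ 1.1059)
H/(-24005) + (11419/23176)/(-32249) = (623948695/564222054)/(-24005) + (11419/23176)/(-32249) = (623948695/564222054)*(-1/24005) + (11419*(1/23176))*(-1/32249) = -124789739/2708830081254 + (11419/23176)*(-1/32249) = -124789739/2708830081254 - 11419/747402824 = -62100167016331181/1012293626232694530648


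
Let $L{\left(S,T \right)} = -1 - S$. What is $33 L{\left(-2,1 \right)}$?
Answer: $33$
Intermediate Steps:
$33 L{\left(-2,1 \right)} = 33 \left(-1 - -2\right) = 33 \left(-1 + 2\right) = 33 \cdot 1 = 33$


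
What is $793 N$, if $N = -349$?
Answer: $-276757$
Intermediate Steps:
$793 N = 793 \left(-349\right) = -276757$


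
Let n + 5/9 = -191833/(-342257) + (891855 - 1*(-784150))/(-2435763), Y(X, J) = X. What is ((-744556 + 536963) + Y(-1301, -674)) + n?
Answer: -522439505172449665/2500970811273 ≈ -2.0889e+5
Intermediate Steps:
n = -1708522387603/2500970811273 (n = -5/9 + (-191833/(-342257) + (891855 - 1*(-784150))/(-2435763)) = -5/9 + (-191833*(-1/342257) + (891855 + 784150)*(-1/2435763)) = -5/9 + (191833/342257 + 1676005*(-1/2435763)) = -5/9 + (191833/342257 - 1676005/2435763) = -5/9 - 106364719706/833656937091 = -1708522387603/2500970811273 ≈ -0.68314)
((-744556 + 536963) + Y(-1301, -674)) + n = ((-744556 + 536963) - 1301) - 1708522387603/2500970811273 = (-207593 - 1301) - 1708522387603/2500970811273 = -208894 - 1708522387603/2500970811273 = -522439505172449665/2500970811273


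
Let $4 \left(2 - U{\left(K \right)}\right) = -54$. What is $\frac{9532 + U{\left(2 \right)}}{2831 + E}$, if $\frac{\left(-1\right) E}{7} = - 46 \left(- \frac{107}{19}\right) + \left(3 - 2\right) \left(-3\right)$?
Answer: $\frac{120935}{13156} \approx 9.1924$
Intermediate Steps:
$U{\left(K \right)} = \frac{31}{2}$ ($U{\left(K \right)} = 2 - - \frac{27}{2} = 2 + \frac{27}{2} = \frac{31}{2}$)
$E = - \frac{34055}{19}$ ($E = - 7 \left(- 46 \left(- \frac{107}{19}\right) + \left(3 - 2\right) \left(-3\right)\right) = - 7 \left(- 46 \left(\left(-107\right) \frac{1}{19}\right) + 1 \left(-3\right)\right) = - 7 \left(\left(-46\right) \left(- \frac{107}{19}\right) - 3\right) = - 7 \left(\frac{4922}{19} - 3\right) = \left(-7\right) \frac{4865}{19} = - \frac{34055}{19} \approx -1792.4$)
$\frac{9532 + U{\left(2 \right)}}{2831 + E} = \frac{9532 + \frac{31}{2}}{2831 - \frac{34055}{19}} = \frac{19095}{2 \cdot \frac{19734}{19}} = \frac{19095}{2} \cdot \frac{19}{19734} = \frac{120935}{13156}$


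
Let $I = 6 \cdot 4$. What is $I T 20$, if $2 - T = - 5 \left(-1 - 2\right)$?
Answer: $-6240$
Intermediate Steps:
$I = 24$
$T = -13$ ($T = 2 - - 5 \left(-1 - 2\right) = 2 - \left(-5\right) \left(-3\right) = 2 - 15 = -13$)
$I T 20 = 24 \left(-13\right) 20 = \left(-312\right) 20 = -6240$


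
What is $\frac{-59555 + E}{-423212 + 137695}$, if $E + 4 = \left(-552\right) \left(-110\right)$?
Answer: $- \frac{1161}{285517} \approx -0.0040663$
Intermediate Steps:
$E = 60716$ ($E = -4 - -60720 = -4 + 60720 = 60716$)
$\frac{-59555 + E}{-423212 + 137695} = \frac{-59555 + 60716}{-423212 + 137695} = \frac{1161}{-285517} = 1161 \left(- \frac{1}{285517}\right) = - \frac{1161}{285517}$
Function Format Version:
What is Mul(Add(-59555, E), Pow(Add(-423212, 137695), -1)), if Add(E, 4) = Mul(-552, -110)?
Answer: Rational(-1161, 285517) ≈ -0.0040663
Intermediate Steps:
E = 60716 (E = Add(-4, Mul(-552, -110)) = Add(-4, 60720) = 60716)
Mul(Add(-59555, E), Pow(Add(-423212, 137695), -1)) = Mul(Add(-59555, 60716), Pow(Add(-423212, 137695), -1)) = Mul(1161, Pow(-285517, -1)) = Mul(1161, Rational(-1, 285517)) = Rational(-1161, 285517)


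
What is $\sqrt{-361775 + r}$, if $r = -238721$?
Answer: $4 i \sqrt{37531} \approx 774.92 i$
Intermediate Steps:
$\sqrt{-361775 + r} = \sqrt{-361775 - 238721} = \sqrt{-600496} = 4 i \sqrt{37531}$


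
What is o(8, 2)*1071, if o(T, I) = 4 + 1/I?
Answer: 9639/2 ≈ 4819.5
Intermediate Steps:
o(8, 2)*1071 = (4 + 1/2)*1071 = (4 + ½)*1071 = (9/2)*1071 = 9639/2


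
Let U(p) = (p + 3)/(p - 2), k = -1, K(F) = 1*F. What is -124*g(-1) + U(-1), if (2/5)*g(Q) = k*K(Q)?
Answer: -932/3 ≈ -310.67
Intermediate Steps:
K(F) = F
g(Q) = -5*Q/2 (g(Q) = 5*(-Q)/2 = -5*Q/2)
U(p) = (3 + p)/(-2 + p)
-124*g(-1) + U(-1) = -(-310)*(-1) + (3 - 1)/(-2 - 1) = -124*5/2 + 2/(-3) = -310 - ⅓*2 = -310 - ⅔ = -932/3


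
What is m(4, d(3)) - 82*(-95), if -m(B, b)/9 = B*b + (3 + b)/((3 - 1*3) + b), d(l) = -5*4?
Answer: 170047/20 ≈ 8502.3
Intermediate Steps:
d(l) = -20
m(B, b) = -9*B*b - 9*(3 + b)/b (m(B, b) = -9*(B*b + (3 + b)/((3 - 1*3) + b)) = -9*(B*b + (3 + b)/((3 - 3) + b)) = -9*(B*b + (3 + b)/(0 + b)) = -9*(B*b + (3 + b)/b) = -9*B*b - 9*(3 + b)/b)
m(4, d(3)) - 82*(-95) = (-9 - 27/(-20) - 9*4*(-20)) - 82*(-95) = (-9 - 27*(-1/20) + 720) + 7790 = (-9 + 27/20 + 720) + 7790 = 14247/20 + 7790 = 170047/20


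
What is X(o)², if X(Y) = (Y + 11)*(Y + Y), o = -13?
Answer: 2704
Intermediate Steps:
X(Y) = 2*Y*(11 + Y) (X(Y) = (11 + Y)*(2*Y) = 2*Y*(11 + Y))
X(o)² = (2*(-13)*(11 - 13))² = (2*(-13)*(-2))² = 52² = 2704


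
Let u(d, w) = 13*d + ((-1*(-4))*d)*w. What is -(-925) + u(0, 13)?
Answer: 925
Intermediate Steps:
u(d, w) = 13*d + 4*d*w (u(d, w) = 13*d + (4*d)*w = 13*d + 4*d*w)
-(-925) + u(0, 13) = -(-925) + 0*(13 + 4*13) = -37*(-25) + 0*(13 + 52) = 925 + 0*65 = 925 + 0 = 925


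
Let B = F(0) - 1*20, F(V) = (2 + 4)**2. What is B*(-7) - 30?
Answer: -142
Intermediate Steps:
F(V) = 36 (F(V) = 6**2 = 36)
B = 16 (B = 36 - 1*20 = 36 - 20 = 16)
B*(-7) - 30 = 16*(-7) - 30 = -112 - 30 = -142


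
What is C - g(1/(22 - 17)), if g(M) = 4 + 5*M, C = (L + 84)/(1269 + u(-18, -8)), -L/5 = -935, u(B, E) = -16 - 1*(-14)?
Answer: -1576/1267 ≈ -1.2439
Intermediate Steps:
u(B, E) = -2 (u(B, E) = -16 + 14 = -2)
L = 4675 (L = -5*(-935) = 4675)
C = 4759/1267 (C = (4675 + 84)/(1269 - 2) = 4759/1267 ≈ 3.7561)
C - g(1/(22 - 17)) = 4759/1267 - (4 + 5/(22 - 17)) = 4759/1267 - (4 + 5/5) = 4759/1267 - (4 + 5*(⅕)) = 4759/1267 - (4 + 1) = 4759/1267 - 1*5 = 4759/1267 - 5 = -1576/1267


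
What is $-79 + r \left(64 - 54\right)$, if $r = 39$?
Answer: $311$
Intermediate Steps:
$-79 + r \left(64 - 54\right) = -79 + 39 \left(64 - 54\right) = -79 + 39 \cdot 10 = -79 + 390 = 311$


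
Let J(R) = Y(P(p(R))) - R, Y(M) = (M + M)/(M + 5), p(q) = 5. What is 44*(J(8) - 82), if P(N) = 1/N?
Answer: -51436/13 ≈ -3956.6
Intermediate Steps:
Y(M) = 2*M/(5 + M) (Y(M) = (2*M)/(5 + M) = 2*M/(5 + M))
J(R) = 1/13 - R (J(R) = 2/(5*(5 + 1/5)) - R = 2*(1/5)/(5 + 1/5) - R = 2*(1/5)/(26/5) - R = 2*(1/5)*(5/26) - R = 1/13 - R)
44*(J(8) - 82) = 44*((1/13 - 1*8) - 82) = 44*((1/13 - 8) - 82) = 44*(-103/13 - 82) = 44*(-1169/13) = -51436/13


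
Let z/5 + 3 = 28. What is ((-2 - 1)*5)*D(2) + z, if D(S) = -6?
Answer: 215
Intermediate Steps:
z = 125 (z = -15 + 5*28 = -15 + 140 = 125)
((-2 - 1)*5)*D(2) + z = ((-2 - 1)*5)*(-6) + 125 = -3*5*(-6) + 125 = -15*(-6) + 125 = 90 + 125 = 215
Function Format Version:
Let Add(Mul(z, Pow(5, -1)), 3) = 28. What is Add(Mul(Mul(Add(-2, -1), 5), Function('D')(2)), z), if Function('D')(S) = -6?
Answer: 215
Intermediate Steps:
z = 125 (z = Add(-15, Mul(5, 28)) = Add(-15, 140) = 125)
Add(Mul(Mul(Add(-2, -1), 5), Function('D')(2)), z) = Add(Mul(Mul(Add(-2, -1), 5), -6), 125) = Add(Mul(Mul(-3, 5), -6), 125) = Add(Mul(-15, -6), 125) = Add(90, 125) = 215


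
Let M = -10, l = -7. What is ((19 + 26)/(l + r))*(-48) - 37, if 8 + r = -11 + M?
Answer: 23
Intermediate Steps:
r = -29 (r = -8 + (-11 - 10) = -8 - 21 = -29)
((19 + 26)/(l + r))*(-48) - 37 = ((19 + 26)/(-7 - 29))*(-48) - 37 = (45/(-36))*(-48) - 37 = (45*(-1/36))*(-48) - 37 = -5/4*(-48) - 37 = 60 - 37 = 23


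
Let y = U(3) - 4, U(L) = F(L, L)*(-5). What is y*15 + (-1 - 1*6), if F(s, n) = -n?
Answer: 158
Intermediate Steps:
U(L) = 5*L (U(L) = -L*(-5) = 5*L)
y = 11 (y = 5*3 - 4 = 15 - 4 = 11)
y*15 + (-1 - 1*6) = 11*15 + (-1 - 1*6) = 165 + (-1 - 6) = 165 - 7 = 158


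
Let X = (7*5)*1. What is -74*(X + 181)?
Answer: -15984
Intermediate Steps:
X = 35 (X = 35*1 = 35)
-74*(X + 181) = -74*(35 + 181) = -74*216 = -15984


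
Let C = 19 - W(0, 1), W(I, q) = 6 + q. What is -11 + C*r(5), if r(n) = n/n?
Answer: 1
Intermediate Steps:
r(n) = 1
C = 12 (C = 19 - (6 + 1) = 19 - 1*7 = 19 - 7 = 12)
-11 + C*r(5) = -11 + 12*1 = -11 + 12 = 1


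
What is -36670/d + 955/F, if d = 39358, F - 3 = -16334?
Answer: -318222330/321377749 ≈ -0.99018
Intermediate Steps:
F = -16331 (F = 3 - 16334 = -16331)
-36670/d + 955/F = -36670/39358 + 955/(-16331) = -36670*1/39358 + 955*(-1/16331) = -18335/19679 - 955/16331 = -318222330/321377749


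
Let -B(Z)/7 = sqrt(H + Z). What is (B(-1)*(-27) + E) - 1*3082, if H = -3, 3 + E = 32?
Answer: -3053 + 378*I ≈ -3053.0 + 378.0*I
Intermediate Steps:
E = 29 (E = -3 + 32 = 29)
B(Z) = -7*sqrt(-3 + Z)
(B(-1)*(-27) + E) - 1*3082 = (-7*sqrt(-3 - 1)*(-27) + 29) - 1*3082 = (-14*I*(-27) + 29) - 3082 = (378*I + 29) - 3082 = (29 + 378*I) - 3082 = -3053 + 378*I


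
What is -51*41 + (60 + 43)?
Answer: -1988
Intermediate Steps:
-51*41 + (60 + 43) = -2091 + 103 = -1988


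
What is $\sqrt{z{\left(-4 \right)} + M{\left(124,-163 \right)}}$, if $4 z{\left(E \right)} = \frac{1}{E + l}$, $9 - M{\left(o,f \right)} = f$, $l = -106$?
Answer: $\frac{\sqrt{8324690}}{220} \approx 13.115$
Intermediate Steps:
$M{\left(o,f \right)} = 9 - f$
$z{\left(E \right)} = \frac{1}{4 \left(-106 + E\right)}$ ($z{\left(E \right)} = \frac{1}{4 \left(E - 106\right)} = \frac{1}{4 \left(-106 + E\right)}$)
$\sqrt{z{\left(-4 \right)} + M{\left(124,-163 \right)}} = \sqrt{\frac{1}{4 \left(-106 - 4\right)} + \left(9 - -163\right)} = \sqrt{\frac{1}{4 \left(-110\right)} + \left(9 + 163\right)} = \sqrt{\frac{1}{4} \left(- \frac{1}{110}\right) + 172} = \sqrt{- \frac{1}{440} + 172} = \sqrt{\frac{75679}{440}} = \frac{\sqrt{8324690}}{220}$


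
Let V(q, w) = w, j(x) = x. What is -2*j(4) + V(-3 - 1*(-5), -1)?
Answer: -9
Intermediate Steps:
-2*j(4) + V(-3 - 1*(-5), -1) = -2*4 - 1 = -8 - 1 = -9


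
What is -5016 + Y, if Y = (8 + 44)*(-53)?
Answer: -7772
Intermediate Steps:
Y = -2756 (Y = 52*(-53) = -2756)
-5016 + Y = -5016 - 2756 = -7772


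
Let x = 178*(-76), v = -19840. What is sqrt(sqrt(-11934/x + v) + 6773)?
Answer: sqrt(77469059252 + 3382*I*sqrt(226918321963))/3382 ≈ 82.303 + 0.85569*I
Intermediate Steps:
x = -13528
sqrt(sqrt(-11934/x + v) + 6773) = sqrt(sqrt(-11934/(-13528) - 19840) + 6773) = sqrt(sqrt(-11934*(-1/13528) - 19840) + 6773) = sqrt(sqrt(5967/6764 - 19840) + 6773) = sqrt(sqrt(-134191793/6764) + 6773) = sqrt(I*sqrt(226918321963)/3382 + 6773) = sqrt(6773 + I*sqrt(226918321963)/3382)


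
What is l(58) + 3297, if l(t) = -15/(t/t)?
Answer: 3282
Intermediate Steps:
l(t) = -15 (l(t) = -15/1 = -15*1 = -15)
l(58) + 3297 = -15 + 3297 = 3282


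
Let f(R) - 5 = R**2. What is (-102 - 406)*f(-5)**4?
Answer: -411480000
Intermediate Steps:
f(R) = 5 + R**2
(-102 - 406)*f(-5)**4 = (-102 - 406)*(5 + (-5)**2)**4 = -508*(5 + 25)**4 = -508*30**4 = -508*810000 = -411480000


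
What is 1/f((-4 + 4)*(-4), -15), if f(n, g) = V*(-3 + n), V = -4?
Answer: 1/12 ≈ 0.083333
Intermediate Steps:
f(n, g) = 12 - 4*n (f(n, g) = -4*(-3 + n) = 12 - 4*n)
1/f((-4 + 4)*(-4), -15) = 1/(12 - 4*(-4 + 4)*(-4)) = 1/(12 - 0*(-4)) = 1/(12 - 4*0) = 1/(12 + 0) = 1/12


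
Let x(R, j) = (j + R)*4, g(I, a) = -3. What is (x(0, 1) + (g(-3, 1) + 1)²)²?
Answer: 64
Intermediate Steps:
x(R, j) = 4*R + 4*j (x(R, j) = (R + j)*4 = 4*R + 4*j)
(x(0, 1) + (g(-3, 1) + 1)²)² = ((4*0 + 4*1) + (-3 + 1)²)² = ((0 + 4) + (-2)²)² = (4 + 4)² = 8² = 64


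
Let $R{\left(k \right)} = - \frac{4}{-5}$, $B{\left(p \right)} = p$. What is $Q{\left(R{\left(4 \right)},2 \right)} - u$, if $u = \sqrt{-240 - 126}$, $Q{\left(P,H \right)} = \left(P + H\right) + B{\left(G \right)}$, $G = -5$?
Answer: $- \frac{11}{5} - i \sqrt{366} \approx -2.2 - 19.131 i$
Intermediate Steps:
$R{\left(k \right)} = \frac{4}{5}$ ($R{\left(k \right)} = \left(-4\right) \left(- \frac{1}{5}\right) = \frac{4}{5}$)
$Q{\left(P,H \right)} = -5 + H + P$ ($Q{\left(P,H \right)} = \left(P + H\right) - 5 = \left(H + P\right) - 5 = -5 + H + P$)
$u = i \sqrt{366}$ ($u = \sqrt{-366} = i \sqrt{366} \approx 19.131 i$)
$Q{\left(R{\left(4 \right)},2 \right)} - u = \left(-5 + 2 + \frac{4}{5}\right) - i \sqrt{366} = - \frac{11}{5} - i \sqrt{366}$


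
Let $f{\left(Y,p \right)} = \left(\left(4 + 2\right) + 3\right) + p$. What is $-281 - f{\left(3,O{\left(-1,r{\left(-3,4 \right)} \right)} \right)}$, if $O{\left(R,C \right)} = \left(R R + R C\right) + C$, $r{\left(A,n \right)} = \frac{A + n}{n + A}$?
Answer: $-291$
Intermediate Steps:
$r{\left(A,n \right)} = 1$ ($r{\left(A,n \right)} = \frac{A + n}{A + n} = 1$)
$O{\left(R,C \right)} = C + R^{2} + C R$ ($O{\left(R,C \right)} = \left(R^{2} + C R\right) + C = C + R^{2} + C R$)
$f{\left(Y,p \right)} = 9 + p$ ($f{\left(Y,p \right)} = \left(6 + 3\right) + p = 9 + p$)
$-281 - f{\left(3,O{\left(-1,r{\left(-3,4 \right)} \right)} \right)} = -281 - \left(9 + \left(1 + \left(-1\right)^{2} + 1 \left(-1\right)\right)\right) = -281 - \left(9 + \left(1 + 1 - 1\right)\right) = -281 - \left(9 + 1\right) = -281 - 10 = -291$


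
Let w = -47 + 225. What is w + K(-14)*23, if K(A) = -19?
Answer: -259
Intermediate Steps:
w = 178
w + K(-14)*23 = 178 - 19*23 = 178 - 437 = -259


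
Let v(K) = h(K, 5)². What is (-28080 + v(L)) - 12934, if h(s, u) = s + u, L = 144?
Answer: -18813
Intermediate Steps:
v(K) = (5 + K)² (v(K) = (K + 5)² = (5 + K)²)
(-28080 + v(L)) - 12934 = (-28080 + (5 + 144)²) - 12934 = (-28080 + 149²) - 12934 = (-28080 + 22201) - 12934 = -5879 - 12934 = -18813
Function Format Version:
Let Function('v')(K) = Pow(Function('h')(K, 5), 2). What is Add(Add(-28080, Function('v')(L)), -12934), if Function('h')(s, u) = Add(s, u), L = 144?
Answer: -18813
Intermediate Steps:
Function('v')(K) = Pow(Add(5, K), 2) (Function('v')(K) = Pow(Add(K, 5), 2) = Pow(Add(5, K), 2))
Add(Add(-28080, Function('v')(L)), -12934) = Add(Add(-28080, Pow(Add(5, 144), 2)), -12934) = Add(Add(-28080, Pow(149, 2)), -12934) = Add(Add(-28080, 22201), -12934) = Add(-5879, -12934) = -18813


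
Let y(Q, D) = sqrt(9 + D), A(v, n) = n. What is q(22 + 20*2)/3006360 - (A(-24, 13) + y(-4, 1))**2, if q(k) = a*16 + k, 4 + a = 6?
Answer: -269069173/1503180 - 26*sqrt(10) ≈ -261.22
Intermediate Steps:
a = 2 (a = -4 + 6 = 2)
q(k) = 32 + k (q(k) = 2*16 + k = 32 + k)
q(22 + 20*2)/3006360 - (A(-24, 13) + y(-4, 1))**2 = (32 + (22 + 20*2))/3006360 - (13 + sqrt(9 + 1))**2 = (32 + (22 + 40))*(1/3006360) - (13 + sqrt(10))**2 = (32 + 62)*(1/3006360) - (13 + sqrt(10))**2 = 94*(1/3006360) - (13 + sqrt(10))**2 = 47/1503180 - (13 + sqrt(10))**2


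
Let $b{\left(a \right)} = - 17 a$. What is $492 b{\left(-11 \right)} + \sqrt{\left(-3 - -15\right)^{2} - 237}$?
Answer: $92004 + i \sqrt{93} \approx 92004.0 + 9.6436 i$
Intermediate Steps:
$492 b{\left(-11 \right)} + \sqrt{\left(-3 - -15\right)^{2} - 237} = 492 \left(\left(-17\right) \left(-11\right)\right) + \sqrt{\left(-3 - -15\right)^{2} - 237} = 492 \cdot 187 + \sqrt{\left(-3 + 15\right)^{2} - 237} = 92004 + \sqrt{12^{2} - 237} = 92004 + \sqrt{144 - 237} = 92004 + \sqrt{-93} = 92004 + i \sqrt{93}$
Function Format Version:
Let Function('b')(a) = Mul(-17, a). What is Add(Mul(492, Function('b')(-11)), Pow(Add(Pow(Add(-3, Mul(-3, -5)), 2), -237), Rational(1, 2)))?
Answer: Add(92004, Mul(I, Pow(93, Rational(1, 2)))) ≈ Add(92004., Mul(9.6436, I))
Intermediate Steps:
Add(Mul(492, Function('b')(-11)), Pow(Add(Pow(Add(-3, Mul(-3, -5)), 2), -237), Rational(1, 2))) = Add(Mul(492, Mul(-17, -11)), Pow(Add(Pow(Add(-3, Mul(-3, -5)), 2), -237), Rational(1, 2))) = Add(Mul(492, 187), Pow(Add(Pow(Add(-3, 15), 2), -237), Rational(1, 2))) = Add(92004, Pow(Add(Pow(12, 2), -237), Rational(1, 2))) = Add(92004, Pow(Add(144, -237), Rational(1, 2))) = Add(92004, Pow(-93, Rational(1, 2))) = Add(92004, Mul(I, Pow(93, Rational(1, 2))))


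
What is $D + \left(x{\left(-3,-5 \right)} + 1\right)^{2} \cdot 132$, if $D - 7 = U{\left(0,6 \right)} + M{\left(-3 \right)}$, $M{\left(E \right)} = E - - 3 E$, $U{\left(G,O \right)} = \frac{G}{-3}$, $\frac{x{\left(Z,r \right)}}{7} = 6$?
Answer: $244063$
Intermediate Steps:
$x{\left(Z,r \right)} = 42$ ($x{\left(Z,r \right)} = 7 \cdot 6 = 42$)
$U{\left(G,O \right)} = - \frac{G}{3}$ ($U{\left(G,O \right)} = G \left(- \frac{1}{3}\right) = - \frac{G}{3}$)
$M{\left(E \right)} = 4 E$ ($M{\left(E \right)} = E + 3 E = 4 E$)
$D = -5$ ($D = 7 + \left(\left(- \frac{1}{3}\right) 0 + 4 \left(-3\right)\right) = 7 + \left(0 - 12\right) = 7 - 12 = -5$)
$D + \left(x{\left(-3,-5 \right)} + 1\right)^{2} \cdot 132 = -5 + \left(42 + 1\right)^{2} \cdot 132 = -5 + 43^{2} \cdot 132 = -5 + 1849 \cdot 132 = -5 + 244068 = 244063$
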